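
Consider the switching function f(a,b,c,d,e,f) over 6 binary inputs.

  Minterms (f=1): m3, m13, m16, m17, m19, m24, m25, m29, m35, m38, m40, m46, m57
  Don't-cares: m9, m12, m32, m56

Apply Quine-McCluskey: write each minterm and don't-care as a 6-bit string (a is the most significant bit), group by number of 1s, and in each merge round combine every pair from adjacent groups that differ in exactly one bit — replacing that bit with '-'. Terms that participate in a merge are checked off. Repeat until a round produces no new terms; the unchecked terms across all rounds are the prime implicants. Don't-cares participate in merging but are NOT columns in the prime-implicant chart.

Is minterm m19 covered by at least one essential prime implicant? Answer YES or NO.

[col 0] 000011*, 001001*, 001100*, 001101*, 010000*, 010001*, 010011*, 011000*, 011001*, 011101*, 100000*, 100011*, 100110*, 101000*, 101110*, 111000*, 111001*
[col 1] -00011, -11000*, -11001*, 0-0011, 0-1001*, 0-1101*, 001-01*, 00110-, 01-000*, 01-001*, 0100-1, 01000-*, 011-01*, 01100-*, 1-1000, 10-000, 10-110, 11100-*
[col 2] -1100-, 0-1-01, 01-00-
Prime implicants: -00011, -1100-, 0-0011, 0-1-01, 00110-, 01-00-, 0100-1, 1-1000, 10-000, 10-110
PI chart (minterm → PIs covering it):
  3 | -00011,0-0011
  13 | 0-1-01,00110-
  16 | 01-00-  (sole → essential)
  17 | 01-00-,0100-1
  19 | 0-0011,0100-1
  24 | -1100-,01-00-
  25 | -1100-,0-1-01,01-00-
  29 | 0-1-01  (sole → essential)
  35 | -00011  (sole → essential)
  38 | 10-110  (sole → essential)
  40 | 1-1000,10-000
  46 | 10-110  (sole → essential)
  57 | -1100-  (sole → essential)
Essential prime implicants: -00011, -1100-, 0-1-01, 01-00-, 10-110

NO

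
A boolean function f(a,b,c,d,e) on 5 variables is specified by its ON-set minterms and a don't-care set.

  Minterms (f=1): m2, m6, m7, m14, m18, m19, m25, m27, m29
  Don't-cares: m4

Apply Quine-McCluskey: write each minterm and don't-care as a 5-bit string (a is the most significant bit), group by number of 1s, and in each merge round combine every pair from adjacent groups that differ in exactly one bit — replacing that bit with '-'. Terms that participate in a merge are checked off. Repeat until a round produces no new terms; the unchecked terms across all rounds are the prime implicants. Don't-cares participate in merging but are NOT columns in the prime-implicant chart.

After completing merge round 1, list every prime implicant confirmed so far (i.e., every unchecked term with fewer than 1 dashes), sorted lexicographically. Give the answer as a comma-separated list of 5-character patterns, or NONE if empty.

size-2^0 implicants → 00010(✓)  00100(✓)  00110(✓)  00111(✓)  01110(✓)  10010(✓)  10011(✓)  11001(✓)  11011(✓)  11101(✓)
size-2^1 implicants → -0010  0-110  00-10  001-0  0011-  1-011  1001-  11-01  110-1
Unchecked terms (primes): -0010, 0-110, 00-10, 001-0, 0011-, 1-011, 1001-, 11-01, 110-1

NONE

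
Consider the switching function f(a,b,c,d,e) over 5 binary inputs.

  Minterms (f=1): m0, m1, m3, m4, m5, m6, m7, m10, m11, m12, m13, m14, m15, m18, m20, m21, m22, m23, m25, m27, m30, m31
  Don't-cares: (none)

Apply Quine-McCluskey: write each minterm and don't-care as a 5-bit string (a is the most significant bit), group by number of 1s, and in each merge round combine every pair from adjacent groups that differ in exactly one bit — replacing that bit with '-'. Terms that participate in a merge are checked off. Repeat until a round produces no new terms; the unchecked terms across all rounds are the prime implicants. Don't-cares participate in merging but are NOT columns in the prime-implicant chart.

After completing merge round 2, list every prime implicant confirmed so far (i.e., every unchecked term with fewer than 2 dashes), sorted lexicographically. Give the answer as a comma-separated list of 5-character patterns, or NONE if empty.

10-10, 110-1

size-2^0 implicants → 00000(✓)  00001(✓)  00011(✓)  00100(✓)  00101(✓)  00110(✓)  00111(✓)  01010(✓)  01011(✓)  01100(✓)  01101(✓)  01110(✓)  01111(✓)  10010(✓)  10100(✓)  10101(✓)  10110(✓)  10111(✓)  11001(✓)  11011(✓)  11110(✓)  11111(✓)
size-2^1 implicants → -0100(✓)  -0101(✓)  -0110(✓)  -0111(✓)  -1011(✓)  -1110(✓)  -1111(✓)  0-011(✓)  0-100(✓)  0-101(✓)  0-110(✓)  0-111(✓)  00-00(✓)  00-01(✓)  00-11(✓)  000-1(✓)  0000-(✓)  001-0(✓)  001-1(✓)  0010-(✓)  0011-(✓)  01-10(✓)  01-11(✓)  0101-(✓)  011-0(✓)  011-1(✓)  0110-(✓)  0111-(✓)  1-110(✓)  1-111(✓)  10-10  101-0(✓)  101-1(✓)  1010-(✓)  1011-(✓)  11-11(✓)  110-1  1111-(✓)
size-2^2 implicants → --110(✓)  --111(✓)  -01-0(✓)  -01-1(✓)  -010-(✓)  -011-(✓)  -1-11  -111-(✓)  0--11  0-1-0(✓)  0-1-1(✓)  0-10-(✓)  0-11-(✓)  00--1  00-0-  001--(✓)  01-1-  011--(✓)  1-11-(✓)  101--(✓)
size-2^3 implicants → --11-  -01--  0-1--
Unchecked terms (primes): --11-, -01--, -1-11, 0--11, 0-1--, 00--1, 00-0-, 01-1-, 10-10, 110-1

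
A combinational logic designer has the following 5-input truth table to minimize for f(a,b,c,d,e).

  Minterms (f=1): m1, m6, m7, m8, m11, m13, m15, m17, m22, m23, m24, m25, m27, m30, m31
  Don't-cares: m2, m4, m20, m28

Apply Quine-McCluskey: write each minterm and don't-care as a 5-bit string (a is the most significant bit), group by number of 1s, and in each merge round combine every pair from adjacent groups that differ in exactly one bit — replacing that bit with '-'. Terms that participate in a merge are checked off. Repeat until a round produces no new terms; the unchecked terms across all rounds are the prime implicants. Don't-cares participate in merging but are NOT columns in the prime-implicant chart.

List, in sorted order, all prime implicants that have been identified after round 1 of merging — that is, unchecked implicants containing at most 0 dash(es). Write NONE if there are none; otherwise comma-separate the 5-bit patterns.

[col 0] 00001*, 00010*, 00100*, 00110*, 00111*, 01000*, 01011*, 01101*, 01111*, 10001*, 10100*, 10110*, 10111*, 11000*, 11001*, 11011*, 11100*, 11110*, 11111*
[col 1] -0001, -0100*, -0110*, -0111*, -1000, -1011*, -1111*, 0-111*, 00-10, 001-0*, 0011-*, 01-11*, 011-1, 1-001, 1-100*, 1-110*, 1-111*, 101-0*, 1011-*, 11-00, 11-11*, 110-1, 1100-, 111-0*, 1111-*
[col 2] --111, -01-0, -011-, -1-11, 1-1-0, 1-11-
Prime implicants: --111, -0001, -01-0, -011-, -1-11, -1000, 00-10, 011-1, 1-001, 1-1-0, 1-11-, 11-00, 110-1, 1100-

NONE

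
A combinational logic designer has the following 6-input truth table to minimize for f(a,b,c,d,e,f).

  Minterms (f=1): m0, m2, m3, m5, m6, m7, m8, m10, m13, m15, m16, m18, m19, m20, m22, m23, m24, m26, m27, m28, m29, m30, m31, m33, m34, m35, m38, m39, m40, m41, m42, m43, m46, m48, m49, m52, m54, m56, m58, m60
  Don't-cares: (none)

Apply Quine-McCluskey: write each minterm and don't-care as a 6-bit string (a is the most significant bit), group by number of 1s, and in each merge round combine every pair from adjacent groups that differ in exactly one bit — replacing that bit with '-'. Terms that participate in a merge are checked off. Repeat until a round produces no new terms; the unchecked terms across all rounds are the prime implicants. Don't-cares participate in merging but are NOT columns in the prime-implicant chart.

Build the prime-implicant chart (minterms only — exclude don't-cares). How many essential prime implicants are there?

7

[col 0] 000000*, 000010*, 000011*, 000101*, 000110*, 000111*, 001000*, 001010*, 001101*, 001111*, 010000*, 010010*, 010011*, 010100*, 010110*, 010111*, 011000*, 011010*, 011011*, 011100*, 011101*, 011110*, 011111*, 100001*, 100010*, 100011*, 100110*, 100111*, 101000*, 101001*, 101010*, 101011*, 101110*, 110000*, 110001*, 110100*, 110110*, 111000*, 111010*, 111100*
[col 1] -00010*, -00011*, -00110*, -00111*, -01000*, -01010*, -10000*, -10100*, -10110*, -11000*, -11010*, -11100*, 0-0000*, 0-0010*, 0-0011*, 0-0110*, 0-0111*, 0-1000*, 0-1010*, 0-1101*, 0-1111*, 00-000*, 00-010*, 00-101*, 00-111*, 000-10*, 000-11*, 0000-0*, 00001-*, 0001-1*, 00011-*, 0010-0*, 0011-1*, 01-000*, 01-010*, 01-011*, 01-100*, 01-110*, 01-111*, 010-00*, 010-10*, 010-11*, 0100-0*, 01001-*, 0101-0*, 01011-*, 011-00*, 011-10*, 011-11*, 0110-0*, 01101-*, 0111-0*, 0111-1*, 01110-*, 01111-*, 1-0001, 1-0110*, 1-1000*, 1-1010*, 10-001*, 10-010*, 10-011*, 10-110*, 100-10*, 100-11*, 1000-1*, 10001-*, 10011-*, 101-10*, 1010-0*, 1010-1*, 10100-*, 10101-*, 11-000*, 11-100*, 110-00*, 11000-, 1101-0*, 111-00*, 1110-0*
[col 2] --0110, --1000*, --1010*, -0-010, -00-10*, -00-11*, -0001-*, -0011-*, -010-0*, -1-000*, -1-100*, -10-00*, -101-0, -11-00*, -110-0*, 0--000*, 0--010*, 0--111, 0-0-10*, 0-0-11*, 0-00-0*, 0-001-*, 0-011-*, 0-10-0*, 0-11-1, 00-0-0*, 00-1-1, 000-1-*, 01--00*, 01--10*, 01--11*, 01-0-0*, 01-01-*, 01-1-0*, 01-11-*, 010--0*, 010-1-*, 011--0*, 011-1-*, 0111--, 1-10-0*, 10--10, 10-0-1, 10-01-, 100-1-*, 1010--, 11--00*
[col 3] --10-0, -00-1-, -1--00, 0--0-0, 0-0-1-, 01---0, 01--1-
Prime implicants: --0110, --10-0, -0-010, -00-1-, -1--00, -101-0, 0--0-0, 0--111, 0-0-1-, 0-11-1, 00-1-1, 01---0, 01--1-, 0111--, 1-0001, 10--10, 10-0-1, 10-01-, 1010--, 11000-
PI chart (minterm → PIs covering it):
  0 | 0--0-0  (sole → essential)
  2 | -0-010,-00-1-,0--0-0,0-0-1-
  3 | -00-1-,0-0-1-
  5 | 00-1-1  (sole → essential)
  6 | --0110,-00-1-,0-0-1-
  7 | -00-1-,0--111,0-0-1-,00-1-1
  8 | --10-0,0--0-0
  10 | --10-0,-0-010,0--0-0
  13 | 0-11-1,00-1-1
  15 | 0--111,0-11-1,00-1-1
  16 | -1--00,0--0-0,01---0
  18 | 0--0-0,0-0-1-,01---0,01--1-
  19 | 0-0-1-,01--1-
  20 | -1--00,-101-0,01---0
  22 | --0110,-101-0,0-0-1-,01---0,01--1-
  23 | 0--111,0-0-1-,01--1-
  24 | --10-0,-1--00,0--0-0,01---0
  26 | --10-0,0--0-0,01---0,01--1-
  27 | 01--1-  (sole → essential)
  28 | -1--00,01---0,0111--
  29 | 0-11-1,0111--
  30 | 01---0,01--1-,0111--
  31 | 0--111,0-11-1,01--1-,0111--
  33 | 1-0001,10-0-1
  34 | -0-010,-00-1-,10--10,10-01-
  35 | -00-1-,10-0-1,10-01-
  38 | --0110,-00-1-,10--10
  39 | -00-1-  (sole → essential)
  40 | --10-0,1010--
  41 | 10-0-1,1010--
  42 | --10-0,-0-010,10--10,10-01-,1010--
  43 | 10-0-1,10-01-,1010--
  46 | 10--10  (sole → essential)
  48 | -1--00,11000-
  49 | 1-0001,11000-
  52 | -1--00,-101-0
  54 | --0110,-101-0
  56 | --10-0,-1--00
  58 | --10-0  (sole → essential)
  60 | -1--00  (sole → essential)
Essential prime implicants: --10-0, -00-1-, -1--00, 0--0-0, 00-1-1, 01--1-, 10--10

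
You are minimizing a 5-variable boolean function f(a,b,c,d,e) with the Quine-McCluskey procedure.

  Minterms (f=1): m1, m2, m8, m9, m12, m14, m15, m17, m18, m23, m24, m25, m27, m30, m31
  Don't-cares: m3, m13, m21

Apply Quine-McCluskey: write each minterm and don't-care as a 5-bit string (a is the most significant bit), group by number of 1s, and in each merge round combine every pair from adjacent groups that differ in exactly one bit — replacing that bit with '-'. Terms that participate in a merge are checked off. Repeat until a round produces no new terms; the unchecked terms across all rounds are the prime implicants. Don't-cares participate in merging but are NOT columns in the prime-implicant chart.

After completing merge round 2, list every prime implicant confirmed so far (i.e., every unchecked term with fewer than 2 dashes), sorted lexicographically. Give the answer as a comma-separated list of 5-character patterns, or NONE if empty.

[col 0] 00001*, 00010*, 00011*, 01000*, 01001*, 01100*, 01101*, 01110*, 01111*, 10001*, 10010*, 10101*, 10111*, 11000*, 11001*, 11011*, 11110*, 11111*
[col 1] -0001*, -0010, -1000*, -1001*, -1110*, -1111*, 0-001*, 000-1, 0001-, 01-00*, 01-01*, 0100-*, 011-0*, 011-1*, 0110-*, 0111-*, 1-001*, 1-111, 10-01, 101-1, 11-11, 110-1, 1100-*, 1111-*
[col 2] --001, -100-, -111-, 01-0-, 011--
Prime implicants: --001, -0010, -100-, -111-, 000-1, 0001-, 01-0-, 011--, 1-111, 10-01, 101-1, 11-11, 110-1

-0010, 000-1, 0001-, 1-111, 10-01, 101-1, 11-11, 110-1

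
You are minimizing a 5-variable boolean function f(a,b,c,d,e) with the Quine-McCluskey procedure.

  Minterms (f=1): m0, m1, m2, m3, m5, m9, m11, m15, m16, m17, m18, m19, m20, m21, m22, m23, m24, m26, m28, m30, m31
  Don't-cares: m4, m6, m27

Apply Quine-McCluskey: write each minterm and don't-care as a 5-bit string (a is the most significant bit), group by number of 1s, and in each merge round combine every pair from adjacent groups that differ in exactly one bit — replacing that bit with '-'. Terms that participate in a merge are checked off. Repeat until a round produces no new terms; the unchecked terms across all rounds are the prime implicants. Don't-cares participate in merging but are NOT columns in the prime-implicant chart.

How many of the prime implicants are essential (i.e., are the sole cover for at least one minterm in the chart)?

Round 0: 00000✓ 00001✓ 00010✓ 00011✓ 00100✓ 00101✓ 00110✓ 01001✓ 01011✓ 01111✓ 10000✓ 10001✓ 10010✓ 10011✓ 10100✓ 10101✓ 10110✓ 10111✓ 11000✓ 11010✓ 11011✓ 11100✓ 11110✓ 11111✓
Round 1: -0000✓ -0001✓ -0010✓ -0011✓ -0100✓ -0101✓ -0110✓ -1011✓ -1111✓ 0-001✓ 0-011✓ 00-00✓ 00-01✓ 00-10✓ 000-0✓ 000-1✓ 0000-✓ 0001-✓ 001-0✓ 0010-✓ 01-11✓ 010-1✓ 1-000✓ 1-010✓ 1-011✓ 1-100✓ 1-110✓ 1-111✓ 10-00✓ 10-01✓ 10-10✓ 10-11✓ 100-0✓ 100-1✓ 1000-✓ 1001-✓ 101-0✓ 101-1✓ 1010-✓ 1011-✓ 11-00✓ 11-10✓ 11-11✓ 110-0✓ 1101-✓ 111-0✓ 1111-✓
Round 2: --011 -0-00✓ -0-01✓ -0-10✓ -00-0✓ -00-1✓ -000-✓ -001-✓ -01-0✓ -010-✓ -1-11 0-0-1 00--0✓ 00-0-✓ 000--✓ 1--00✓ 1--10✓ 1--11✓ 1-0-0✓ 1-01-✓ 1-1-0✓ 1-11-✓ 10--0✓ 10--1✓ 10-0-✓ 10-1-✓ 100--✓ 101--✓ 11--0✓ 11-1-✓
Round 3: -0--0 -0-0- -00-- 1---0 1--1- 10---
PIs = {--011, -0--0, -0-0-, -00--, -1-11, 0-0-1, 1---0, 1--1-, 10---}
Coverage chart:
  m0: -0--0,-0-0-,-00--
  m1: -0-0-,-00--,0-0-1
  m2: -0--0,-00--
  m3: --011,-00--,0-0-1
  m5: -0-0- ←essential
  m9: 0-0-1 ←essential
  m11: --011,-1-11,0-0-1
  m15: -1-11 ←essential
  m16: -0--0,-0-0-,-00--,1---0,10---
  m17: -0-0-,-00--,10---
  m18: -0--0,-00--,1---0,1--1-,10---
  m19: --011,-00--,1--1-,10---
  m20: -0--0,-0-0-,1---0,10---
  m21: -0-0-,10---
  m22: -0--0,1---0,1--1-,10---
  m23: 1--1-,10---
  m24: 1---0 ←essential
  m26: 1---0,1--1-
  m28: 1---0 ←essential
  m30: 1---0,1--1-
  m31: -1-11,1--1-
Essential: -0-0-, -1-11, 0-0-1, 1---0

4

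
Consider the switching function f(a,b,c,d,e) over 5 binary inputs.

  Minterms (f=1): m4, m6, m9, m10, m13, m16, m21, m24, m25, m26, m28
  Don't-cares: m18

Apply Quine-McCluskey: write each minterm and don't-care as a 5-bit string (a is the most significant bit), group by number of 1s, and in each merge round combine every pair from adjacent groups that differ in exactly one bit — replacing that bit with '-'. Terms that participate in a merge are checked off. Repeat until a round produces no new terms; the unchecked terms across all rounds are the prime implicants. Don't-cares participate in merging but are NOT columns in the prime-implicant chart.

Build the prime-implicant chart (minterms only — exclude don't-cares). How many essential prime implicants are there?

6

[col 0] 00100*, 00110*, 01001*, 01010*, 01101*, 10000*, 10010*, 10101, 11000*, 11001*, 11010*, 11100*
[col 1] -1001, -1010, 001-0, 01-01, 1-000*, 1-010*, 100-0*, 11-00, 110-0*, 1100-
[col 2] 1-0-0
Prime implicants: -1001, -1010, 001-0, 01-01, 1-0-0, 10101, 11-00, 1100-
PI chart (minterm → PIs covering it):
  4 | 001-0  (sole → essential)
  6 | 001-0  (sole → essential)
  9 | -1001,01-01
  10 | -1010  (sole → essential)
  13 | 01-01  (sole → essential)
  16 | 1-0-0  (sole → essential)
  21 | 10101  (sole → essential)
  24 | 1-0-0,11-00,1100-
  25 | -1001,1100-
  26 | -1010,1-0-0
  28 | 11-00  (sole → essential)
Essential prime implicants: -1010, 001-0, 01-01, 1-0-0, 10101, 11-00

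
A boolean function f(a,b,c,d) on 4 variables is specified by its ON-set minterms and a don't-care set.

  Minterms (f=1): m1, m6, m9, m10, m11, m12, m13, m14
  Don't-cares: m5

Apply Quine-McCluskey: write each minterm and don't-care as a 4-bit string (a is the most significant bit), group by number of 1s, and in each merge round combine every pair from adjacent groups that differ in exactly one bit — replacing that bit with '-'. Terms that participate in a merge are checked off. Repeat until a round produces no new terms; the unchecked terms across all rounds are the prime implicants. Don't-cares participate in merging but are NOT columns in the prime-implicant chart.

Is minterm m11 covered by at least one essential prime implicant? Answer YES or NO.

NO

Round 0: 0001✓ 0101✓ 0110✓ 1001✓ 1010✓ 1011✓ 1100✓ 1101✓ 1110✓
Round 1: -001✓ -101✓ -110 0-01✓ 1-01✓ 1-10 10-1 101- 11-0 110-
Round 2: --01
PIs = {--01, -110, 1-10, 10-1, 101-, 11-0, 110-}
Coverage chart:
  m1: --01 ←essential
  m6: -110 ←essential
  m9: --01,10-1
  m10: 1-10,101-
  m11: 10-1,101-
  m12: 11-0,110-
  m13: --01,110-
  m14: -110,1-10,11-0
Essential: --01, -110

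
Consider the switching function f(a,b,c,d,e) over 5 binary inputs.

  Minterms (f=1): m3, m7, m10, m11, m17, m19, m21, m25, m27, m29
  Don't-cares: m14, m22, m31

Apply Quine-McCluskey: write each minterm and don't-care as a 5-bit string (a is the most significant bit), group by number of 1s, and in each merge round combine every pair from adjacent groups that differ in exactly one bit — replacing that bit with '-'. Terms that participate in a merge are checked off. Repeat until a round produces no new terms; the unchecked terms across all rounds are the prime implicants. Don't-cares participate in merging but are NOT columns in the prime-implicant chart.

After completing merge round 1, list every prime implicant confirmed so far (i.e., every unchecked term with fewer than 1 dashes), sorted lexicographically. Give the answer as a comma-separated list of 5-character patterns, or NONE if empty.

10110

size-2^0 implicants → 00011(✓)  00111(✓)  01010(✓)  01011(✓)  01110(✓)  10001(✓)  10011(✓)  10101(✓)  10110  11001(✓)  11011(✓)  11101(✓)  11111(✓)
size-2^1 implicants → -0011(✓)  -1011(✓)  0-011(✓)  00-11  01-10  0101-  1-001(✓)  1-011(✓)  1-101(✓)  10-01(✓)  100-1(✓)  11-01(✓)  11-11(✓)  110-1(✓)  111-1(✓)
size-2^2 implicants → --011  1--01  1-0-1  11--1
Unchecked terms (primes): --011, 00-11, 01-10, 0101-, 1--01, 1-0-1, 10110, 11--1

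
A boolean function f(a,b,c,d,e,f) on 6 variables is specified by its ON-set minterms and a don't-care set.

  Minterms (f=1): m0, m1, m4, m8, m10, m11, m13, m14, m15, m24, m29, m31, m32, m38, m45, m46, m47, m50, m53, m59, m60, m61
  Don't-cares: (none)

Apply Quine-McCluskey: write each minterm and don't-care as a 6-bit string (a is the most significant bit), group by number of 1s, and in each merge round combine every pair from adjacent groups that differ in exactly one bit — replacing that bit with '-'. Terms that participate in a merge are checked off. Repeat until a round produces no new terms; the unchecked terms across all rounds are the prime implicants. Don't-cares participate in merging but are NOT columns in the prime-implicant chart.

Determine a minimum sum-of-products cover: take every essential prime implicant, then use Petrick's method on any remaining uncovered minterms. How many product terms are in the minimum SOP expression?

12

[col 0] 000000*, 000001*, 000100*, 001000*, 001010*, 001011*, 001101*, 001110*, 001111*, 011000*, 011101*, 011111*, 100000*, 100110*, 101101*, 101110*, 101111*, 110010, 110101*, 111011, 111100*, 111101*
[col 1] -00000, -01101*, -01110*, -01111*, -11101*, 0-1000, 0-1101*, 0-1111*, 00-000, 000-00, 00000-, 001-10*, 001-11*, 0010-0, 00101-*, 0011-1*, 00111-*, 0111-1*, 1-1101*, 10-110, 1011-1*, 10111-*, 11-101, 11110-
[col 2] --1101, -011-1, -0111-, 0-11-1, 001-1-
Prime implicants: --1101, -00000, -011-1, -0111-, 0-1000, 0-11-1, 00-000, 000-00, 00000-, 001-1-, 0010-0, 10-110, 11-101, 110010, 111011, 11110-
PI chart (minterm → PIs covering it):
  0 | -00000,00-000,000-00,00000-
  1 | 00000-  (sole → essential)
  4 | 000-00  (sole → essential)
  8 | 0-1000,00-000,0010-0
  10 | 001-1-,0010-0
  11 | 001-1-  (sole → essential)
  13 | --1101,-011-1,0-11-1
  14 | -0111-,001-1-
  15 | -011-1,-0111-,0-11-1,001-1-
  24 | 0-1000  (sole → essential)
  29 | --1101,0-11-1
  31 | 0-11-1  (sole → essential)
  32 | -00000  (sole → essential)
  38 | 10-110  (sole → essential)
  45 | --1101,-011-1
  46 | -0111-,10-110
  47 | -011-1,-0111-
  50 | 110010  (sole → essential)
  53 | 11-101  (sole → essential)
  59 | 111011  (sole → essential)
  60 | 11110-  (sole → essential)
  61 | --1101,11-101,11110-
Essential prime implicants: -00000, 0-1000, 0-11-1, 000-00, 00000-, 001-1-, 10-110, 11-101, 110010, 111011, 11110-
Petrick residual → -011-1
Minimum SOP uses 12 PIs: b'c'd'e'f' + b'cdf + a'cd'e'f' + a'cdf + a'b'c'e'f' + a'b'c'd'e' + a'b'ce + ab'def' + abde'f + abc'd'ef' + abcd'ef + abcde'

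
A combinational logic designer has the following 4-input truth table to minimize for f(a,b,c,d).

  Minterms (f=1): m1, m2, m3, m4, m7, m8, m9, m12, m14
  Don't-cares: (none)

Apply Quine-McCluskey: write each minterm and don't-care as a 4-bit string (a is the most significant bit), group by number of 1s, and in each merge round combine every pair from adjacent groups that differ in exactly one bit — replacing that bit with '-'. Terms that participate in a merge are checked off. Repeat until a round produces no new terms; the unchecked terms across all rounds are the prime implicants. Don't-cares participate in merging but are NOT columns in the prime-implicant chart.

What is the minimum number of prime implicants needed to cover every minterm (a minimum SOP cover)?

6

Round 0: 0001✓ 0010✓ 0011✓ 0100✓ 0111✓ 1000✓ 1001✓ 1100✓ 1110✓
Round 1: -001 -100 0-11 00-1 001- 1-00 100- 11-0
PIs = {-001, -100, 0-11, 00-1, 001-, 1-00, 100-, 11-0}
Coverage chart:
  m1: -001,00-1
  m2: 001- ←essential
  m3: 0-11,00-1,001-
  m4: -100 ←essential
  m7: 0-11 ←essential
  m8: 1-00,100-
  m9: -001,100-
  m12: -100,1-00,11-0
  m14: 11-0 ←essential
Essential: -100, 0-11, 001-, 11-0
Petrick residual → -001, 1-00
Min cover (6 terms): b'c'd + bc'd' + a'cd + a'b'c + ac'd' + abd'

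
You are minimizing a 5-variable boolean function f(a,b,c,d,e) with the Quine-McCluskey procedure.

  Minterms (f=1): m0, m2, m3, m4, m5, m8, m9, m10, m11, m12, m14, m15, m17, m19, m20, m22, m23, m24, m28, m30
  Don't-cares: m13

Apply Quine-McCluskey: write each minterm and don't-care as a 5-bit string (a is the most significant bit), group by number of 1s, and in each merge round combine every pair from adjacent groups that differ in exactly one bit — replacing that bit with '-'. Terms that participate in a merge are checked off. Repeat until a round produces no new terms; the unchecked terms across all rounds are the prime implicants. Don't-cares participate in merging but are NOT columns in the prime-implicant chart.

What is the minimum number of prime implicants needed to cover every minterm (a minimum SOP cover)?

8

[col 0] 00000*, 00010*, 00011*, 00100*, 00101*, 01000*, 01001*, 01010*, 01011*, 01100*, 01101*, 01110*, 01111*, 10001*, 10011*, 10100*, 10110*, 10111*, 11000*, 11100*, 11110*
[col 1] -0011, -0100*, -1000*, -1100*, -1110*, 0-000*, 0-010*, 0-011*, 0-100*, 0-101*, 00-00*, 000-0*, 0001-*, 0010-*, 01-00*, 01-01*, 01-10*, 01-11*, 010-0*, 010-1*, 0100-*, 0101-*, 011-0*, 011-1*, 0110-*, 0111-*, 1-100*, 1-110*, 10-11, 100-1, 101-0*, 1011-, 11-00*, 111-0*
[col 2] --100, -1-00, -11-0, 0--00, 0-0-0, 0-01-, 0-10-, 01--0*, 01--1*, 01-0-*, 01-1-*, 010--*, 011--*, 1-1-0
[col 3] 01---
Prime implicants: --100, -0011, -1-00, -11-0, 0--00, 0-0-0, 0-01-, 0-10-, 01---, 1-1-0, 10-11, 100-1, 1011-
PI chart (minterm → PIs covering it):
  0 | 0--00,0-0-0
  2 | 0-0-0,0-01-
  3 | -0011,0-01-
  4 | --100,0--00,0-10-
  5 | 0-10-  (sole → essential)
  8 | -1-00,0--00,0-0-0,01---
  9 | 01---  (sole → essential)
  10 | 0-0-0,0-01-,01---
  11 | 0-01-,01---
  12 | --100,-1-00,-11-0,0--00,0-10-,01---
  14 | -11-0,01---
  15 | 01---  (sole → essential)
  17 | 100-1  (sole → essential)
  19 | -0011,10-11,100-1
  20 | --100,1-1-0
  22 | 1-1-0,1011-
  23 | 10-11,1011-
  24 | -1-00  (sole → essential)
  28 | --100,-1-00,-11-0,1-1-0
  30 | -11-0,1-1-0
Essential prime implicants: -1-00, 0-10-, 01---, 100-1
Petrick residual → -0011, 0-0-0, 1-1-0, 10-11
Minimum SOP uses 8 PIs: b'c'de + bd'e' + a'c'e' + a'cd' + a'b + ace' + ab'de + ab'c'e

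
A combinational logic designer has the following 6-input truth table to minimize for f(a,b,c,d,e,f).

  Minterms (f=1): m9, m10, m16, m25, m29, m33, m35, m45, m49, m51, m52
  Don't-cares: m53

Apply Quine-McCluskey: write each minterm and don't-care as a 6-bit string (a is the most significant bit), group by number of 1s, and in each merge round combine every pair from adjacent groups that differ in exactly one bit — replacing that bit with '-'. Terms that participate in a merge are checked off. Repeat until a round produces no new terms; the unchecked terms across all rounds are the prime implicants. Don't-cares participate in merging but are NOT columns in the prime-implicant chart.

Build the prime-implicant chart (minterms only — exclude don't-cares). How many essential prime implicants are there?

[col 0] 001001*, 001010, 010000, 011001*, 011101*, 100001*, 100011*, 101101, 110001*, 110011*, 110100*, 110101*
[col 1] 0-1001, 011-01, 1-0001*, 1-0011*, 1000-1*, 110-01, 1100-1*, 11010-
[col 2] 1-00-1
Prime implicants: 0-1001, 001010, 010000, 011-01, 1-00-1, 101101, 110-01, 11010-
PI chart (minterm → PIs covering it):
  9 | 0-1001  (sole → essential)
  10 | 001010  (sole → essential)
  16 | 010000  (sole → essential)
  25 | 0-1001,011-01
  29 | 011-01  (sole → essential)
  33 | 1-00-1  (sole → essential)
  35 | 1-00-1  (sole → essential)
  45 | 101101  (sole → essential)
  49 | 1-00-1,110-01
  51 | 1-00-1  (sole → essential)
  52 | 11010-  (sole → essential)
Essential prime implicants: 0-1001, 001010, 010000, 011-01, 1-00-1, 101101, 11010-

7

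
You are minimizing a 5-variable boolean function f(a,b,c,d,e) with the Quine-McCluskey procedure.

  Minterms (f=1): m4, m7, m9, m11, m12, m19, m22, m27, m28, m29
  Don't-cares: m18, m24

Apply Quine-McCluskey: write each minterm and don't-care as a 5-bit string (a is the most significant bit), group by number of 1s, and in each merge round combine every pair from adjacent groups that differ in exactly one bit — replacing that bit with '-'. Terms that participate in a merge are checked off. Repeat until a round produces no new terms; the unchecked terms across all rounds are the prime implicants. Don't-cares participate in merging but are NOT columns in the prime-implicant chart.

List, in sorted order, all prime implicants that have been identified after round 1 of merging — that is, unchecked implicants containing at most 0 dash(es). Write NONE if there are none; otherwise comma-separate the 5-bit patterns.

size-2^0 implicants → 00100(✓)  00111  01001(✓)  01011(✓)  01100(✓)  10010(✓)  10011(✓)  10110(✓)  11000(✓)  11011(✓)  11100(✓)  11101(✓)
size-2^1 implicants → -1011  -1100  0-100  010-1  1-011  10-10  1001-  11-00  1110-
Unchecked terms (primes): -1011, -1100, 0-100, 00111, 010-1, 1-011, 10-10, 1001-, 11-00, 1110-

00111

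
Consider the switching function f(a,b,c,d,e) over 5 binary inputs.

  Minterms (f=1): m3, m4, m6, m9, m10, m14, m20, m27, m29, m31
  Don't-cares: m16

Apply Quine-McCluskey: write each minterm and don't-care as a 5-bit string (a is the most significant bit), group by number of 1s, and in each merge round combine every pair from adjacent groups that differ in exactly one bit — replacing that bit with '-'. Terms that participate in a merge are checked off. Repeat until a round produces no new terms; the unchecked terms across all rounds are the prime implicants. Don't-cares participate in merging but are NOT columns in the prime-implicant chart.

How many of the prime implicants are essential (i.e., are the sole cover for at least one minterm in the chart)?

size-2^0 implicants → 00011  00100(✓)  00110(✓)  01001  01010(✓)  01110(✓)  10000(✓)  10100(✓)  11011(✓)  11101(✓)  11111(✓)
size-2^1 implicants → -0100  0-110  001-0  01-10  10-00  11-11  111-1
Unchecked terms (primes): -0100, 0-110, 00011, 001-0, 01-10, 01001, 10-00, 11-11, 111-1
Minterm coverage:
  m3 ⊆ 00011 [E]
  m4 ⊆ -0100,001-0
  m6 ⊆ 0-110,001-0
  m9 ⊆ 01001 [E]
  m10 ⊆ 01-10 [E]
  m14 ⊆ 0-110,01-10
  m20 ⊆ -0100,10-00
  m27 ⊆ 11-11 [E]
  m29 ⊆ 111-1 [E]
  m31 ⊆ 11-11,111-1
E = {00011, 01-10, 01001, 11-11, 111-1}

5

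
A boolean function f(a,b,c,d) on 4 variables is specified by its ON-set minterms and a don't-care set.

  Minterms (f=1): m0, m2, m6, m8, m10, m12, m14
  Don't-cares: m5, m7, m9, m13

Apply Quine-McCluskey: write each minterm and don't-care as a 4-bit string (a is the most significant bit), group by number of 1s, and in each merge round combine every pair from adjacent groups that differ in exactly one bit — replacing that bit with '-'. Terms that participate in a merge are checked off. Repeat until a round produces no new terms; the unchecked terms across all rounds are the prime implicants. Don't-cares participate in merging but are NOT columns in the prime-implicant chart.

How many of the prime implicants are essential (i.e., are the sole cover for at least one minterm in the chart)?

size-2^0 implicants → 0000(✓)  0010(✓)  0101(✓)  0110(✓)  0111(✓)  1000(✓)  1001(✓)  1010(✓)  1100(✓)  1101(✓)  1110(✓)
size-2^1 implicants → -000(✓)  -010(✓)  -101  -110(✓)  0-10(✓)  00-0(✓)  01-1  011-  1-00(✓)  1-01(✓)  1-10(✓)  10-0(✓)  100-(✓)  11-0(✓)  110-(✓)
size-2^2 implicants → --10  -0-0  1--0  1-0-
Unchecked terms (primes): --10, -0-0, -101, 01-1, 011-, 1--0, 1-0-
Minterm coverage:
  m0 ⊆ -0-0 [E]
  m2 ⊆ --10,-0-0
  m6 ⊆ --10,011-
  m8 ⊆ -0-0,1--0,1-0-
  m10 ⊆ --10,-0-0,1--0
  m12 ⊆ 1--0,1-0-
  m14 ⊆ --10,1--0
E = {-0-0}

1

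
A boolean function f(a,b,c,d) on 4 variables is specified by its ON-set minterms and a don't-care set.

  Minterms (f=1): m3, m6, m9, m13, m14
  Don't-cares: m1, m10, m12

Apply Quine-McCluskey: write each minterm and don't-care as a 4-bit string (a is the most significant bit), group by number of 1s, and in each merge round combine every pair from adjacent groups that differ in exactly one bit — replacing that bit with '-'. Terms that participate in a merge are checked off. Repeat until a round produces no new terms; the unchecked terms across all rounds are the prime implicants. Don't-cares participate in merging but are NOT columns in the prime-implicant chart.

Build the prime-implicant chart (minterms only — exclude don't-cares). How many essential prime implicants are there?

[col 0] 0001*, 0011*, 0110*, 1001*, 1010*, 1100*, 1101*, 1110*
[col 1] -001, -110, 00-1, 1-01, 1-10, 11-0, 110-
Prime implicants: -001, -110, 00-1, 1-01, 1-10, 11-0, 110-
PI chart (minterm → PIs covering it):
  3 | 00-1  (sole → essential)
  6 | -110  (sole → essential)
  9 | -001,1-01
  13 | 1-01,110-
  14 | -110,1-10,11-0
Essential prime implicants: -110, 00-1

2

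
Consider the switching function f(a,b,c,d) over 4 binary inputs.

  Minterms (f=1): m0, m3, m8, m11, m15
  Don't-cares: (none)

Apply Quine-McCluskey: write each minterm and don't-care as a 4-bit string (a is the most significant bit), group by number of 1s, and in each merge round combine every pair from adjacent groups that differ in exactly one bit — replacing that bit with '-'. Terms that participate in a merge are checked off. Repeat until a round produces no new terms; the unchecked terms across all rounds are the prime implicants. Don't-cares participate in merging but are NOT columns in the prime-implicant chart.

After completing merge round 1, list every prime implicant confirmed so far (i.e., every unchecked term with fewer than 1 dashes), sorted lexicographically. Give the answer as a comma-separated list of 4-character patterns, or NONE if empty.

[col 0] 0000*, 0011*, 1000*, 1011*, 1111*
[col 1] -000, -011, 1-11
Prime implicants: -000, -011, 1-11

NONE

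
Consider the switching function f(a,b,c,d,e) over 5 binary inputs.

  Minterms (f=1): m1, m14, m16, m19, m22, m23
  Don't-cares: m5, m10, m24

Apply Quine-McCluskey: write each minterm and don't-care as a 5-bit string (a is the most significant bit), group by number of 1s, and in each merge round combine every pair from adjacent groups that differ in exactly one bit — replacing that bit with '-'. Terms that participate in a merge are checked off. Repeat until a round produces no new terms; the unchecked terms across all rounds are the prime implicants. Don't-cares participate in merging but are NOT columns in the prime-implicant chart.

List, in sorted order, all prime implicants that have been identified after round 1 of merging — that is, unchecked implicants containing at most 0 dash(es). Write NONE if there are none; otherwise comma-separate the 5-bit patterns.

NONE

Round 0: 00001✓ 00101✓ 01010✓ 01110✓ 10000✓ 10011✓ 10110✓ 10111✓ 11000✓
Round 1: 00-01 01-10 1-000 10-11 1011-
PIs = {00-01, 01-10, 1-000, 10-11, 1011-}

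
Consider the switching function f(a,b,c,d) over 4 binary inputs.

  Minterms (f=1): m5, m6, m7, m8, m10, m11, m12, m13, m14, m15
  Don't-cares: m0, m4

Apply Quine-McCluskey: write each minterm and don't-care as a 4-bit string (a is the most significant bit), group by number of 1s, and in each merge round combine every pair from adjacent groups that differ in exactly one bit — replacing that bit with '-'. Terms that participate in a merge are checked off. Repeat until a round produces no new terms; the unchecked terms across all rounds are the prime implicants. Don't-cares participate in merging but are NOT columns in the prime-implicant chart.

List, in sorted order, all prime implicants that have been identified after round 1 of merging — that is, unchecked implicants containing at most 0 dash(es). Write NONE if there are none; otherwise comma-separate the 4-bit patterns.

NONE

Round 0: 0000✓ 0100✓ 0101✓ 0110✓ 0111✓ 1000✓ 1010✓ 1011✓ 1100✓ 1101✓ 1110✓ 1111✓
Round 1: -000✓ -100✓ -101✓ -110✓ -111✓ 0-00✓ 01-0✓ 01-1✓ 010-✓ 011-✓ 1-00✓ 1-10✓ 1-11✓ 10-0✓ 101-✓ 11-0✓ 11-1✓ 110-✓ 111-✓
Round 2: --00 -1-0✓ -1-1✓ -10-✓ -11-✓ 01--✓ 1--0 1-1- 11--✓
Round 3: -1--
PIs = {--00, -1--, 1--0, 1-1-}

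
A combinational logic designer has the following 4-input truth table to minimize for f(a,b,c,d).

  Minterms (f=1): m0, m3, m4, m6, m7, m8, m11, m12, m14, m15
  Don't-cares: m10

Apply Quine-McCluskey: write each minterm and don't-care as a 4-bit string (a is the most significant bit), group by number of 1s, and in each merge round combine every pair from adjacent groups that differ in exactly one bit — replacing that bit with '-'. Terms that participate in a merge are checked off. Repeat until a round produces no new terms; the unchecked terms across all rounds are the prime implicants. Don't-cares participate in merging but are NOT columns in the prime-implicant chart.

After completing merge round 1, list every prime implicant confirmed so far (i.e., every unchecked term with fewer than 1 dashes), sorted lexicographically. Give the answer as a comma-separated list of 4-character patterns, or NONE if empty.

size-2^0 implicants → 0000(✓)  0011(✓)  0100(✓)  0110(✓)  0111(✓)  1000(✓)  1010(✓)  1011(✓)  1100(✓)  1110(✓)  1111(✓)
size-2^1 implicants → -000(✓)  -011(✓)  -100(✓)  -110(✓)  -111(✓)  0-00(✓)  0-11(✓)  01-0(✓)  011-(✓)  1-00(✓)  1-10(✓)  1-11(✓)  10-0(✓)  101-(✓)  11-0(✓)  111-(✓)
size-2^2 implicants → --00  --11  -1-0  -11-  1--0  1-1-
Unchecked terms (primes): --00, --11, -1-0, -11-, 1--0, 1-1-

NONE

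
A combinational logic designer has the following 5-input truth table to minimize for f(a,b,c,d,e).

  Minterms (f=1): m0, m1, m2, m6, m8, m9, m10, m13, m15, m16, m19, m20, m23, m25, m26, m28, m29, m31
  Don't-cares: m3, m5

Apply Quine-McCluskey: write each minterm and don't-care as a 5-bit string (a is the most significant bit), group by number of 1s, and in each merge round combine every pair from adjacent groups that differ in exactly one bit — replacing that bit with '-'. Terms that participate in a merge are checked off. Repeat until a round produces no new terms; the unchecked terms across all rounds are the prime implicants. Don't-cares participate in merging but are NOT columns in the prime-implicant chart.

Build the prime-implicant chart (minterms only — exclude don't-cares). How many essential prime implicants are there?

size-2^0 implicants → 00000(✓)  00001(✓)  00010(✓)  00011(✓)  00101(✓)  00110(✓)  01000(✓)  01001(✓)  01010(✓)  01101(✓)  01111(✓)  10000(✓)  10011(✓)  10100(✓)  10111(✓)  11001(✓)  11010(✓)  11100(✓)  11101(✓)  11111(✓)
size-2^1 implicants → -0000  -0011  -1001(✓)  -1010  -1101(✓)  -1111(✓)  0-000(✓)  0-001(✓)  0-010(✓)  0-101(✓)  00-01(✓)  00-10  000-0(✓)  000-1(✓)  0000-(✓)  0001-(✓)  01-01(✓)  010-0(✓)  0100-(✓)  011-1(✓)  1-100  1-111  10-00  10-11  11-01(✓)  111-1(✓)  1110-
size-2^2 implicants → -1-01  -11-1  0--01  0-0-0  0-00-  000--
Unchecked terms (primes): -0000, -0011, -1-01, -1010, -11-1, 0--01, 0-0-0, 0-00-, 00-10, 000--, 1-100, 1-111, 10-00, 10-11, 1110-
Minterm coverage:
  m0 ⊆ -0000,0-0-0,0-00-,000--
  m1 ⊆ 0--01,0-00-,000--
  m2 ⊆ 0-0-0,00-10,000--
  m6 ⊆ 00-10 [E]
  m8 ⊆ 0-0-0,0-00-
  m9 ⊆ -1-01,0--01,0-00-
  m10 ⊆ -1010,0-0-0
  m13 ⊆ -1-01,-11-1,0--01
  m15 ⊆ -11-1 [E]
  m16 ⊆ -0000,10-00
  m19 ⊆ -0011,10-11
  m20 ⊆ 1-100,10-00
  m23 ⊆ 1-111,10-11
  m25 ⊆ -1-01 [E]
  m26 ⊆ -1010 [E]
  m28 ⊆ 1-100,1110-
  m29 ⊆ -1-01,-11-1,1110-
  m31 ⊆ -11-1,1-111
E = {-1-01, -1010, -11-1, 00-10}

4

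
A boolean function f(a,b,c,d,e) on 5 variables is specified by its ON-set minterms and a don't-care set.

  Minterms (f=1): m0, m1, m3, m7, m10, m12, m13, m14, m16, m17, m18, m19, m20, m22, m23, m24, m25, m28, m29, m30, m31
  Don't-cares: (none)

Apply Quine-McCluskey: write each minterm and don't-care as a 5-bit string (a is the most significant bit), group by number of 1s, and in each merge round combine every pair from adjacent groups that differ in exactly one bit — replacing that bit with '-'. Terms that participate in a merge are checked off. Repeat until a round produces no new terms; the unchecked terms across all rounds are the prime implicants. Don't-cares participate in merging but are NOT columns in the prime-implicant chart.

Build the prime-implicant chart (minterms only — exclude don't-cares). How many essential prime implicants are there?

4

size-2^0 implicants → 00000(✓)  00001(✓)  00011(✓)  00111(✓)  01010(✓)  01100(✓)  01101(✓)  01110(✓)  10000(✓)  10001(✓)  10010(✓)  10011(✓)  10100(✓)  10110(✓)  10111(✓)  11000(✓)  11001(✓)  11100(✓)  11101(✓)  11110(✓)  11111(✓)
size-2^1 implicants → -0000(✓)  -0001(✓)  -0011(✓)  -0111(✓)  -1100(✓)  -1101(✓)  -1110(✓)  00-11(✓)  000-1(✓)  0000-(✓)  01-10  011-0(✓)  0110-(✓)  1-000(✓)  1-001(✓)  1-100(✓)  1-110(✓)  1-111(✓)  10-00(✓)  10-10(✓)  10-11(✓)  100-0(✓)  100-1(✓)  1000-(✓)  1001-(✓)  101-0(✓)  1011-(✓)  11-00(✓)  11-01(✓)  1100-(✓)  111-0(✓)  111-1(✓)  1110-(✓)  1111-(✓)
size-2^2 implicants → -0-11  -00-1  -000-  -11-0  -110-  1--00  1-00-  1-1-0  1-11-  10--0  10-1-  100--  11-0-  111--
Unchecked terms (primes): -0-11, -00-1, -000-, -11-0, -110-, 01-10, 1--00, 1-00-, 1-1-0, 1-11-, 10--0, 10-1-, 100--, 11-0-, 111--
Minterm coverage:
  m0 ⊆ -000- [E]
  m1 ⊆ -00-1,-000-
  m3 ⊆ -0-11,-00-1
  m7 ⊆ -0-11 [E]
  m10 ⊆ 01-10 [E]
  m12 ⊆ -11-0,-110-
  m13 ⊆ -110- [E]
  m14 ⊆ -11-0,01-10
  m16 ⊆ -000-,1--00,1-00-,10--0,100--
  m17 ⊆ -00-1,-000-,1-00-,100--
  m18 ⊆ 10--0,10-1-,100--
  m19 ⊆ -0-11,-00-1,10-1-,100--
  m20 ⊆ 1--00,1-1-0,10--0
  m22 ⊆ 1-1-0,1-11-,10--0,10-1-
  m23 ⊆ -0-11,1-11-,10-1-
  m24 ⊆ 1--00,1-00-,11-0-
  m25 ⊆ 1-00-,11-0-
  m28 ⊆ -11-0,-110-,1--00,1-1-0,11-0-,111--
  m29 ⊆ -110-,11-0-,111--
  m30 ⊆ -11-0,1-1-0,1-11-,111--
  m31 ⊆ 1-11-,111--
E = {-0-11, -000-, -110-, 01-10}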